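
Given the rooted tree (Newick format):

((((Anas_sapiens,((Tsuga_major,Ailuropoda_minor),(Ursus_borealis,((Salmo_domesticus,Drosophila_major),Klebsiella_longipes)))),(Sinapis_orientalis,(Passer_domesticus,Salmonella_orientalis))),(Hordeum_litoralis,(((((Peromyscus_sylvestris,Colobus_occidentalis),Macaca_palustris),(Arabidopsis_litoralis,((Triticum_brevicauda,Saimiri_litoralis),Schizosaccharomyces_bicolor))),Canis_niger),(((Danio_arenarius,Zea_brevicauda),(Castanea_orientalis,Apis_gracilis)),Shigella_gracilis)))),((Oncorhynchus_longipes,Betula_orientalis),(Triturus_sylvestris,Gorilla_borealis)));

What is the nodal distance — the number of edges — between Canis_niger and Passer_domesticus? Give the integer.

The MRCA of Canis_niger and Passer_domesticus is the node subtending (((Anas_sapiens,((Tsuga_major,Ailuropoda_minor),(Ursus_borealis,((Salmo_domesticus,Drosophila_major),Klebsiella_longipes)))),(Sinapis_orientalis,(Passer_domesticus,Salmonella_orientalis))),(Hordeum_litoralis,(((((Peromyscus_sylvestris,Colobus_occidentalis),Macaca_palustris),(Arabidopsis_litoralis,((Triticum_brevicauda,Saimiri_litoralis),Schizosaccharomyces_bicolor))),Canis_niger),(((Danio_arenarius,Zea_brevicauda),(Castanea_orientalis,Apis_gracilis)),Shigella_gracilis)))).
From Canis_niger up to that node: 4 branches. From Passer_domesticus up to the same node: 4 branches. Total: 4 + 4 = 8.

8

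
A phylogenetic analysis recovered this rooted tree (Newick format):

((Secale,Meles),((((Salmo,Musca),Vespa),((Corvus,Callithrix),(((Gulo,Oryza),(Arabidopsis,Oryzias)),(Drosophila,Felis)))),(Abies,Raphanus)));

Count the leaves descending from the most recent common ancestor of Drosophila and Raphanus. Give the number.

The MRCA of Drosophila and Raphanus is the node subtending ((((Salmo,Musca),Vespa),((Corvus,Callithrix),(((Gulo,Oryza),(Arabidopsis,Oryzias)),(Drosophila,Felis)))),(Abies,Raphanus)).
That clade contains 13 terminal taxa: Abies, Arabidopsis, Callithrix, Corvus, Drosophila, Felis, Gulo, Musca, Oryza, Oryzias, Raphanus, Salmo, Vespa.

13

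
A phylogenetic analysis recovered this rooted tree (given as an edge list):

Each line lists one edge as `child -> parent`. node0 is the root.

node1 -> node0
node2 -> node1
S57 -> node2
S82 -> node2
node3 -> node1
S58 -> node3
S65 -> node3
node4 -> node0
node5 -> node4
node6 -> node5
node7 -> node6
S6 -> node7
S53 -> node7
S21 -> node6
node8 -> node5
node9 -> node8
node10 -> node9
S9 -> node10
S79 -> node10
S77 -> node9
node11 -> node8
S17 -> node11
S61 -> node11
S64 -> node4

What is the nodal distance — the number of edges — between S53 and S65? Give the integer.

The MRCA of S53 and S65 is the root of the tree.
From S53 up to that node: 5 branches. From S65 up to the same node: 3 branches. Total: 5 + 3 = 8.

8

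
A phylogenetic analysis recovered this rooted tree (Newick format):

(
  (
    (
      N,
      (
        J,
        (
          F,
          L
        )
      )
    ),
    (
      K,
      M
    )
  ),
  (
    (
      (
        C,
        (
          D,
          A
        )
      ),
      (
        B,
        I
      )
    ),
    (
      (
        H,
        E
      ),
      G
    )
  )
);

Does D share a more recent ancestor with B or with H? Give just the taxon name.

B

The MRCA of D and B subtends ((C,(D,A)),(B,I)) (5 taxa).
The MRCA of D and H subtends (((C,(D,A)),(B,I)),((H,E),G)) (8 taxa).
The first is nested inside the second, so D shares a more recent common ancestor with B.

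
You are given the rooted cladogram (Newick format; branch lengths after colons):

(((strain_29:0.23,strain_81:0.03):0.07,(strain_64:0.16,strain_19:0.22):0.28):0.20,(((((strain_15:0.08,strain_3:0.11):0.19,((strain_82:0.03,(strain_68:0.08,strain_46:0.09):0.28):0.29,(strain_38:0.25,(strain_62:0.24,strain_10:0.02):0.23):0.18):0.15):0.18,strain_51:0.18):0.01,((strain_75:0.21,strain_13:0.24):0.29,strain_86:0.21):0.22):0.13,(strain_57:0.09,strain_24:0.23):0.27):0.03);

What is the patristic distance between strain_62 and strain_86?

The path runs strain_62 → … → MRCA → … → strain_86; the MRCA is the node subtending ((((strain_15,strain_3),((strain_82,(strain_68,strain_46)),(strain_38,(strain_62,strain_10)))),strain_51),((strain_75,strain_13),strain_86)).
Branch lengths along that path: 0.24 + 0.23 + 0.18 + 0.15 + 0.18 + 0.01 + 0.22 + 0.21 = 1.42.

1.42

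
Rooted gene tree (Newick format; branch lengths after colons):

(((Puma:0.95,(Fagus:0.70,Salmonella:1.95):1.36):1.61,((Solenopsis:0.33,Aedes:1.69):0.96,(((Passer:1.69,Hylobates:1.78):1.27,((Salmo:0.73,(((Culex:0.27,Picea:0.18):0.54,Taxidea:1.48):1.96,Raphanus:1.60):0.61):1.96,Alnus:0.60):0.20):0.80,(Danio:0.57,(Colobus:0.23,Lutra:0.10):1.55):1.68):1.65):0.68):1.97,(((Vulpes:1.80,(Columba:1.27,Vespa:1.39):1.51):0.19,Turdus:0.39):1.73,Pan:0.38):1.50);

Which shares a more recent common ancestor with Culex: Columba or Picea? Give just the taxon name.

The MRCA of Culex and Picea subtends (Culex,Picea) (2 taxa).
The MRCA of Culex and Columba is the root, subtending the entire tree (21 taxa).
The first is nested inside the second, so Culex shares a more recent common ancestor with Picea.

Picea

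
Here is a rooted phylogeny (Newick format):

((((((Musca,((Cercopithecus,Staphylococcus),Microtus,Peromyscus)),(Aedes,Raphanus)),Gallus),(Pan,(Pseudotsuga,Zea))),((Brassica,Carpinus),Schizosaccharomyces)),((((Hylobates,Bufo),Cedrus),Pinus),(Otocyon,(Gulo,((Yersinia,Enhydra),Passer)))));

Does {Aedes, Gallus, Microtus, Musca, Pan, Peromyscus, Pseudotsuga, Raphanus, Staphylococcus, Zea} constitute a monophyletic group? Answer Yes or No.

The MRCA of the listed taxa subtends ((((Musca,((Cercopithecus,Staphylococcus),Microtus,Peromyscus)),(Aedes,Raphanus)),Gallus),(Pan,(Pseudotsuga,Zea))).
That clade also contains Cercopithecus, which is not in the proposed group, so the group is not monophyletic.

No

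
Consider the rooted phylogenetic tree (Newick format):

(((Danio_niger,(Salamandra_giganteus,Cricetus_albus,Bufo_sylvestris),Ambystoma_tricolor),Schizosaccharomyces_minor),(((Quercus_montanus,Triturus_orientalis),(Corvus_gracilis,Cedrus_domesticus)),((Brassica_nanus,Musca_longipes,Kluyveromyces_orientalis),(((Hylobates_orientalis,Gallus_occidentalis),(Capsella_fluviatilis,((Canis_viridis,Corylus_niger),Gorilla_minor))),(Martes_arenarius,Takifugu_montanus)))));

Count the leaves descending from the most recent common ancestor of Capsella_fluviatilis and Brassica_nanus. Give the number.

The MRCA of Capsella_fluviatilis and Brassica_nanus is the node subtending ((Brassica_nanus,Musca_longipes,Kluyveromyces_orientalis),(((Hylobates_orientalis,Gallus_occidentalis),(Capsella_fluviatilis,((Canis_viridis,Corylus_niger),Gorilla_minor))),(Martes_arenarius,Takifugu_montanus))).
That clade contains 11 terminal taxa: Brassica_nanus, Canis_viridis, Capsella_fluviatilis, Corylus_niger, Gallus_occidentalis, Gorilla_minor, Hylobates_orientalis, Kluyveromyces_orientalis, Martes_arenarius, Musca_longipes, Takifugu_montanus.

11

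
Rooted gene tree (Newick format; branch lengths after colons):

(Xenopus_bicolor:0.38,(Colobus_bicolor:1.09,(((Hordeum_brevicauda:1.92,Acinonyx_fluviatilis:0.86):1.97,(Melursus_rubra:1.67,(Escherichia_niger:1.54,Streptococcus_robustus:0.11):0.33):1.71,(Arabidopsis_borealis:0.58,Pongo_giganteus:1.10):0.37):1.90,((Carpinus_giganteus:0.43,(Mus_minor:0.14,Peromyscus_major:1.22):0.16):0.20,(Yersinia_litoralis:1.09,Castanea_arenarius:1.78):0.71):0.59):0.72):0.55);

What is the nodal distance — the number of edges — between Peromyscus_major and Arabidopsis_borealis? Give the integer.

7

The MRCA of Peromyscus_major and Arabidopsis_borealis is the node subtending (((Hordeum_brevicauda,Acinonyx_fluviatilis),(Melursus_rubra,(Escherichia_niger,Streptococcus_robustus)),(Arabidopsis_borealis,Pongo_giganteus)),((Carpinus_giganteus,(Mus_minor,Peromyscus_major)),(Yersinia_litoralis,Castanea_arenarius))).
From Peromyscus_major up to that node: 4 branches. From Arabidopsis_borealis up to the same node: 3 branches. Total: 4 + 3 = 7.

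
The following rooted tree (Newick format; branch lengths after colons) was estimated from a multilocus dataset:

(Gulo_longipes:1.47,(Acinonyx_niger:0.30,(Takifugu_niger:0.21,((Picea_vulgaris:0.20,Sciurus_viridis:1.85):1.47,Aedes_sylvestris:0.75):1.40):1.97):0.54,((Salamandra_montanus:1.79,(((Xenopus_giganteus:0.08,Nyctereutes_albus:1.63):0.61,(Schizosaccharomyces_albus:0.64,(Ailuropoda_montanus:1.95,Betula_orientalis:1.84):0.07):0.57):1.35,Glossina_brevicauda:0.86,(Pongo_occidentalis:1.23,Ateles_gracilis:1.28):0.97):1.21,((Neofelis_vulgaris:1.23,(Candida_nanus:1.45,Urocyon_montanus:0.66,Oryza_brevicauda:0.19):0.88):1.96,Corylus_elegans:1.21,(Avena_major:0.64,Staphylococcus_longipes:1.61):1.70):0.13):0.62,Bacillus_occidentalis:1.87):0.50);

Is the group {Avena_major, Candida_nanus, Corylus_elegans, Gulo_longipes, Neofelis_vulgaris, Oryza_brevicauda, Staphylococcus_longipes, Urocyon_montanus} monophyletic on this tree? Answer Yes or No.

The MRCA of the listed taxa is the root, so the smallest clade containing them is the whole tree.
That clade also contains Acinonyx_niger, Aedes_sylvestris, Ailuropoda_montanus, Ateles_gracilis, Bacillus_occidentalis, Betula_orientalis, Glossina_brevicauda, Nyctereutes_albus, Picea_vulgaris, Pongo_occidentalis, Salamandra_montanus, Schizosaccharomyces_albus, Sciurus_viridis, Takifugu_niger, Xenopus_giganteus, which are not in the proposed group, so the group is not monophyletic.

No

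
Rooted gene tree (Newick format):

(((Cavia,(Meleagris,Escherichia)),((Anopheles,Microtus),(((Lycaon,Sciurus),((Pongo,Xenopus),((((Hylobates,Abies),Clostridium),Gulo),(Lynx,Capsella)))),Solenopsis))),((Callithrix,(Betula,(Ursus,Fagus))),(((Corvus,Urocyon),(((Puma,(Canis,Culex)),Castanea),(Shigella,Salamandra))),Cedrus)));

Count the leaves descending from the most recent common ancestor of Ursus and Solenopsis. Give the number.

The MRCA of Ursus and Solenopsis is the root, so the clade is the entire tree.
That clade contains 29 terminal taxa: Abies, Anopheles, Betula, Callithrix, Canis, Capsella, Castanea, Cavia, Cedrus, Clostridium, Corvus, Culex, Escherichia, Fagus, Gulo, Hylobates, Lycaon, Lynx, Meleagris, Microtus, Pongo, Puma, Salamandra, Sciurus, Shigella, Solenopsis, Urocyon, Ursus, Xenopus.

29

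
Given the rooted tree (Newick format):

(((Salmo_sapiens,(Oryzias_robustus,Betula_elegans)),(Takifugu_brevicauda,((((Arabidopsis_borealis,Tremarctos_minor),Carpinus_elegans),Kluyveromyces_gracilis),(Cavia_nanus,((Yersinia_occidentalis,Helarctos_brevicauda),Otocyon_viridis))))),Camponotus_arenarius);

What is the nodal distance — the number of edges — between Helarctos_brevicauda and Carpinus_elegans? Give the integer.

The MRCA of Helarctos_brevicauda and Carpinus_elegans is the node subtending ((((Arabidopsis_borealis,Tremarctos_minor),Carpinus_elegans),Kluyveromyces_gracilis),(Cavia_nanus,((Yersinia_occidentalis,Helarctos_brevicauda),Otocyon_viridis))).
From Helarctos_brevicauda up to that node: 4 branches. From Carpinus_elegans up to the same node: 3 branches. Total: 4 + 3 = 7.

7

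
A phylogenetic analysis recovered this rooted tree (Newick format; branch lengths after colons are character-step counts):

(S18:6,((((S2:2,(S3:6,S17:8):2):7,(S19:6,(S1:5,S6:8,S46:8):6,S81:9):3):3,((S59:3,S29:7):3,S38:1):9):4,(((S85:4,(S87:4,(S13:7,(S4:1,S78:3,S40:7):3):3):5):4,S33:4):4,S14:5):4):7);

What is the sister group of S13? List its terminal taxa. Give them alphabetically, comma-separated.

S4, S40, S78

S13 attaches to the tree at the node subtending (S13,(S4,S78,S40)).
The other lineage descending from that same node — the sister group — is (S4,S78,S40); its 3 tips in alphabetical order are the answer.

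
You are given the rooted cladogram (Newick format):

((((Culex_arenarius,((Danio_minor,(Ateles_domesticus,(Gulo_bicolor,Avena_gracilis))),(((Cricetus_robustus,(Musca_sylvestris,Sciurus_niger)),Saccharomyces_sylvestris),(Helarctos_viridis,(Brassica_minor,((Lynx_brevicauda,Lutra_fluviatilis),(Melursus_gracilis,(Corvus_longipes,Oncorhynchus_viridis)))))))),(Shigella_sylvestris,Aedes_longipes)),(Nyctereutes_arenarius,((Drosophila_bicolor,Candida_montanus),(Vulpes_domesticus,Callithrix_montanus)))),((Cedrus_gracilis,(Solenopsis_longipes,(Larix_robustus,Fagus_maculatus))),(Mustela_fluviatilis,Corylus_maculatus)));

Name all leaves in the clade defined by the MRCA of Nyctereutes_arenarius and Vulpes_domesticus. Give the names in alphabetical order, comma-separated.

Tracing Nyctereutes_arenarius: it sits inside (Nyctereutes_arenarius,((Drosophila_bicolor,Candida_montanus),(Vulpes_domesticus,Callithrix_montanus))).
Tracing Vulpes_domesticus: it sits inside (Vulpes_domesticus,Callithrix_montanus).
The smallest clade enclosing both is (Nyctereutes_arenarius,((Drosophila_bicolor,Candida_montanus),(Vulpes_domesticus,Callithrix_montanus))); the answer is its 5 terminal taxa in alphabetical order.

Callithrix_montanus, Candida_montanus, Drosophila_bicolor, Nyctereutes_arenarius, Vulpes_domesticus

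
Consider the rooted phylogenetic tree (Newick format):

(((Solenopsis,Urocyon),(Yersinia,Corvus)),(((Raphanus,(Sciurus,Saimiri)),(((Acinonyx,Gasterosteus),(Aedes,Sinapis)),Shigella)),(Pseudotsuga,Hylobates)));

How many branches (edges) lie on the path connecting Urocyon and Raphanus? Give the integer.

The MRCA of Urocyon and Raphanus is the root of the tree.
From Urocyon up to that node: 3 branches. From Raphanus up to the same node: 4 branches. Total: 3 + 4 = 7.

7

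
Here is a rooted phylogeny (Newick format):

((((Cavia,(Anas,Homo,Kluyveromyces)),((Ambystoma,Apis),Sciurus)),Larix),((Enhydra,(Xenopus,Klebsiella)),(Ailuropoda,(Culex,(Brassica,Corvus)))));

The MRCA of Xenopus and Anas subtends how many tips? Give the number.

The MRCA of Xenopus and Anas is the root, so the clade is the entire tree.
That clade contains 15 terminal taxa: Ailuropoda, Ambystoma, Anas, Apis, Brassica, Cavia, Corvus, Culex, Enhydra, Homo, Klebsiella, Kluyveromyces, Larix, Sciurus, Xenopus.

15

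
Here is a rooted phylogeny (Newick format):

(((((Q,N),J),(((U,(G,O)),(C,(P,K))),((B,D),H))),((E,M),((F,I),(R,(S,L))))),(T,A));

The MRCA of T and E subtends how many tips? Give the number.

21

The MRCA of T and E is the root, so the clade is the entire tree.
That clade contains 21 terminal taxa: A, B, C, D, E, F, G, H, I, J, K, L, M, N, O, P, Q, R, S, T, U.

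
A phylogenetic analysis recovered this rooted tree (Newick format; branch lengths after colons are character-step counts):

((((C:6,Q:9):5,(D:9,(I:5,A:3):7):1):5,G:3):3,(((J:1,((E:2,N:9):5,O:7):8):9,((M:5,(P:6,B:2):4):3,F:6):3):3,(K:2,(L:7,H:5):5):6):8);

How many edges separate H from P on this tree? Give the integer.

8

The MRCA of H and P is the node subtending (((J,((E,N),O)),((M,(P,B)),F)),(K,(L,H))).
From H up to that node: 3 branches. From P up to the same node: 5 branches. Total: 3 + 5 = 8.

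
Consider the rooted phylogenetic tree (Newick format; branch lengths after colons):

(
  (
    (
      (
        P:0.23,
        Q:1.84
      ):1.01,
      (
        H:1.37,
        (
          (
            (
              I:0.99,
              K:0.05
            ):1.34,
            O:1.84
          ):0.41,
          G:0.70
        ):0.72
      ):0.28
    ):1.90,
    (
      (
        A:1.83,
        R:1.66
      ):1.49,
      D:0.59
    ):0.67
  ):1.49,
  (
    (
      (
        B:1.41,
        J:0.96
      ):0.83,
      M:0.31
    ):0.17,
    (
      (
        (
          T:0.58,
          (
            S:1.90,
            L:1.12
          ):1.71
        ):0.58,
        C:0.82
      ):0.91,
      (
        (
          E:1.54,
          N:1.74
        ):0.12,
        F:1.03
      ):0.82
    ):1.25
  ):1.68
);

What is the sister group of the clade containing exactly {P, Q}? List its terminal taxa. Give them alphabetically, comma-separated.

G, H, I, K, O

The clade containing exactly {P, Q} attaches to the tree at the node subtending ((P,Q),(H,(((I,K),O),G))).
The other lineage descending from that same node — the sister group — is (H,(((I,K),O),G)); its 5 tips in alphabetical order are the answer.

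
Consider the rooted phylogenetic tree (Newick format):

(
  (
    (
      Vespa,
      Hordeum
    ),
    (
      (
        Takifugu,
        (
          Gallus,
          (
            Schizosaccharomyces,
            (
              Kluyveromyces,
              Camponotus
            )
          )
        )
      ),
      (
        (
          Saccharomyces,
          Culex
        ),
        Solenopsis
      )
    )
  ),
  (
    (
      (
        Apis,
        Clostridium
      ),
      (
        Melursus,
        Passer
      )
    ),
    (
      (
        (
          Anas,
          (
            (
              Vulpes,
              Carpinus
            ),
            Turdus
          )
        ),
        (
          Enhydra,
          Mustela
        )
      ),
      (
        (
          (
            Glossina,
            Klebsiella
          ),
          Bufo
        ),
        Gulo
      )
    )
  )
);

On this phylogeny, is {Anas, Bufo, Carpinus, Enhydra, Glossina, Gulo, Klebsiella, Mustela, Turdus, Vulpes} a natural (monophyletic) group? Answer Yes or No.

The most recent common ancestor of these taxa subtends (((Anas,((Vulpes,Carpinus),Turdus)),(Enhydra,Mustela)),(((Glossina,Klebsiella),Bufo),Gulo)).
That clade has exactly 10 tips — every listed taxon and nothing else — so the group is monophyletic.

Yes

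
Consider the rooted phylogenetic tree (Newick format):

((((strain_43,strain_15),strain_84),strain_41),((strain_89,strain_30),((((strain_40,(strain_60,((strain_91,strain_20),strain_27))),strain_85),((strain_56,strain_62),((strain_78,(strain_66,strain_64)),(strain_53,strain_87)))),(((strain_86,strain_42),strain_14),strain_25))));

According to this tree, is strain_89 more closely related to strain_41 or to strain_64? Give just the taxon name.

The MRCA of strain_89 and strain_64 subtends ((strain_89,strain_30),((((strain_40,(strain_60,((strain_91,strain_20),strain_27))),strain_85),((strain_56,strain_62),((strain_78,(strain_66,strain_64)),(strain_53,strain_87)))),(((strain_86,strain_42),strain_14),strain_25))) (19 taxa).
The MRCA of strain_89 and strain_41 is the root, subtending the entire tree (23 taxa).
The first is nested inside the second, so strain_89 shares a more recent common ancestor with strain_64.

strain_64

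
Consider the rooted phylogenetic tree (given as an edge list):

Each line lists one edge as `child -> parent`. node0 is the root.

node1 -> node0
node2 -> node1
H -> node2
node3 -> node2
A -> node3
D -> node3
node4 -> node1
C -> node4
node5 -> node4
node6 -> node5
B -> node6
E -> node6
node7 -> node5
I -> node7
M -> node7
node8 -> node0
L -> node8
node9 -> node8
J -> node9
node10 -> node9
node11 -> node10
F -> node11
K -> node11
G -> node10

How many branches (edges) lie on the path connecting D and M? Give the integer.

The MRCA of D and M is the node subtending ((H,(A,D)),(C,((B,E),(I,M)))).
From D up to that node: 3 branches. From M up to the same node: 4 branches. Total: 3 + 4 = 7.

7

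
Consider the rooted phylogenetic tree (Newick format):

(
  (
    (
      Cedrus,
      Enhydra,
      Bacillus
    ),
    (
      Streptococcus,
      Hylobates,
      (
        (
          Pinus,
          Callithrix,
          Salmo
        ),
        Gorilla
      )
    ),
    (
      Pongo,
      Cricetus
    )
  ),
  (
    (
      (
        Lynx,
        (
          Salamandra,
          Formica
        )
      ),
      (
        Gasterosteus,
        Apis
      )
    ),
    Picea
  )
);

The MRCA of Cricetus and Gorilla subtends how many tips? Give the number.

11

The MRCA of Cricetus and Gorilla is the node subtending ((Cedrus,Enhydra,Bacillus),(Streptococcus,Hylobates,((Pinus,Callithrix,Salmo),Gorilla)),(Pongo,Cricetus)).
That clade contains 11 terminal taxa: Bacillus, Callithrix, Cedrus, Cricetus, Enhydra, Gorilla, Hylobates, Pinus, Pongo, Salmo, Streptococcus.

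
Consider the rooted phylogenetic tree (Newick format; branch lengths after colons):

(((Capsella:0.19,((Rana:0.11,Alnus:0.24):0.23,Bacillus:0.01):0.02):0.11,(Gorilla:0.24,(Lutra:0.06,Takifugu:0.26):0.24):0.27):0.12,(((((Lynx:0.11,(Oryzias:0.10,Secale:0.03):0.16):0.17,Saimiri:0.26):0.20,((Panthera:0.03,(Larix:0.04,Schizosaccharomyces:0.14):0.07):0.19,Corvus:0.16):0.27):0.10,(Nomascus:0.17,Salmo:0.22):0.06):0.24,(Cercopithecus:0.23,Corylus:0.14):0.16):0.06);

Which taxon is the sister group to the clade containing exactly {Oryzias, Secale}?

The clade containing exactly {Oryzias, Secale} attaches to the tree at the node subtending (Lynx,(Oryzias,Secale)).
The other lineage descending from that same node — the sister group — is the single tip Lynx.

Lynx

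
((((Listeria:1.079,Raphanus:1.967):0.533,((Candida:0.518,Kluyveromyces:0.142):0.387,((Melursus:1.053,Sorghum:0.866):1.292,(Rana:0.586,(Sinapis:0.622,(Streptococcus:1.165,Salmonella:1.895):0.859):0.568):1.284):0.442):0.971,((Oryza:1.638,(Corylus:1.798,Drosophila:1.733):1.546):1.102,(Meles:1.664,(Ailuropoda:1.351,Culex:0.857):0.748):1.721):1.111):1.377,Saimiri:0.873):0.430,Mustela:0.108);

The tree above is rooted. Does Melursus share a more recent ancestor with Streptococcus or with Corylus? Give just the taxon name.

The MRCA of Melursus and Streptococcus subtends ((Melursus,Sorghum),(Rana,(Sinapis,(Streptococcus,Salmonella)))) (6 taxa).
The MRCA of Melursus and Corylus subtends ((Listeria,Raphanus),((Candida,Kluyveromyces),((Melursus,Sorghum),(Rana,(Sinapis,(Streptococcus,Salmonella))))),((Oryza,(Corylus,Drosophila)),(Meles,(Ailuropoda,Culex)))) (16 taxa).
The first is nested inside the second, so Melursus shares a more recent common ancestor with Streptococcus.

Streptococcus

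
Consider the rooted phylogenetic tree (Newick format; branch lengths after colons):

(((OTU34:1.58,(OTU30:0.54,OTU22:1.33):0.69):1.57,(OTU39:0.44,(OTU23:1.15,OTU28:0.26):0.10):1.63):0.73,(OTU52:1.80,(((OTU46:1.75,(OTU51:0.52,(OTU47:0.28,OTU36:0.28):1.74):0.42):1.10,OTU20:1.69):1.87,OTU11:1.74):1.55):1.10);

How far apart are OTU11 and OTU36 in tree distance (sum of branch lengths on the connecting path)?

The path runs OTU11 → … → MRCA → … → OTU36; the MRCA is the node subtending (((OTU46,(OTU51,(OTU47,OTU36))),OTU20),OTU11).
Branch lengths along that path: 1.74 + 1.87 + 1.10 + 0.42 + 1.74 + 0.28 = 7.15.

7.15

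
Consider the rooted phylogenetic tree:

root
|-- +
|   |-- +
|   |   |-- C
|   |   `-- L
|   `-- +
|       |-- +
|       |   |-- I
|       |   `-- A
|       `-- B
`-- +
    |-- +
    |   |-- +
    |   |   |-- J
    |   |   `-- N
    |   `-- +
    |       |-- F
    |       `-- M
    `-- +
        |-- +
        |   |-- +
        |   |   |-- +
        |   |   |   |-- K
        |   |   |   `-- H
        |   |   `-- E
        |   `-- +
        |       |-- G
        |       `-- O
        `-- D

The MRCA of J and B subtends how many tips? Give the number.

15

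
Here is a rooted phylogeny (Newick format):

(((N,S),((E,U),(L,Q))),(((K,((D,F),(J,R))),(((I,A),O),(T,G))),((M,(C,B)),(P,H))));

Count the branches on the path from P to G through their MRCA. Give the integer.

7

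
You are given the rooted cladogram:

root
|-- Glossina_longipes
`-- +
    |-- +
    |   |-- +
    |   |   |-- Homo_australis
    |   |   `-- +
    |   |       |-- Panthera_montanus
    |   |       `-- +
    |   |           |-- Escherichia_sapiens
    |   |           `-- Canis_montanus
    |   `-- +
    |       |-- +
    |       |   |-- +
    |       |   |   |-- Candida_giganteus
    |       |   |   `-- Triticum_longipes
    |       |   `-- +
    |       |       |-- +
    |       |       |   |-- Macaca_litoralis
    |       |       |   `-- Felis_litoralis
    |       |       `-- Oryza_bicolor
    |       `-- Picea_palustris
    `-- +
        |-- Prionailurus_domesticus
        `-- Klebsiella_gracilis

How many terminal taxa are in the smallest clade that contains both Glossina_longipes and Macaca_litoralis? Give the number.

The MRCA of Glossina_longipes and Macaca_litoralis is the root, so the clade is the entire tree.
That clade contains 13 terminal taxa: Candida_giganteus, Canis_montanus, Escherichia_sapiens, Felis_litoralis, Glossina_longipes, Homo_australis, Klebsiella_gracilis, Macaca_litoralis, Oryza_bicolor, Panthera_montanus, Picea_palustris, Prionailurus_domesticus, Triticum_longipes.

13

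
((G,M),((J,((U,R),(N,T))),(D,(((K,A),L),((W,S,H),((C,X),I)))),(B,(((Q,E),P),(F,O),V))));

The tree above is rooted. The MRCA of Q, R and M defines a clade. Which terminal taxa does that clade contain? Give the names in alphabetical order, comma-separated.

A, B, C, D, E, F, G, H, I, J, K, L, M, N, O, P, Q, R, S, T, U, V, W, X

Tracing Q: it sits inside (Q,E).
Tracing R: it sits inside (U,R).
Tracing M: it sits inside (G,M).
The smallest clade enclosing all 3 is the whole tree (their MRCA is the root), so the answer is all 24 tips in alphabetical order.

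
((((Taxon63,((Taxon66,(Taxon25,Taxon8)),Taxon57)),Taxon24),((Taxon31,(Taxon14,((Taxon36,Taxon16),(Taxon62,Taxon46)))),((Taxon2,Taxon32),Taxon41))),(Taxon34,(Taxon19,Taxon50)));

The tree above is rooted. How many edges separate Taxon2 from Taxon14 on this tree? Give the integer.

The MRCA of Taxon2 and Taxon14 is the node subtending ((Taxon31,(Taxon14,((Taxon36,Taxon16),(Taxon62,Taxon46)))),((Taxon2,Taxon32),Taxon41)).
From Taxon2 up to that node: 3 branches. From Taxon14 up to the same node: 3 branches. Total: 3 + 3 = 6.

6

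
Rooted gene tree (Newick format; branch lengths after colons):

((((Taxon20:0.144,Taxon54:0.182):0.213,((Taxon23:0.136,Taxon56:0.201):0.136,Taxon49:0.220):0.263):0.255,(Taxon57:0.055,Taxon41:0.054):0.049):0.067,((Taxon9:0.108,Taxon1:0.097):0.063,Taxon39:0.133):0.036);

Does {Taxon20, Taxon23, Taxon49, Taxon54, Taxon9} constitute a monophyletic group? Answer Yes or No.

No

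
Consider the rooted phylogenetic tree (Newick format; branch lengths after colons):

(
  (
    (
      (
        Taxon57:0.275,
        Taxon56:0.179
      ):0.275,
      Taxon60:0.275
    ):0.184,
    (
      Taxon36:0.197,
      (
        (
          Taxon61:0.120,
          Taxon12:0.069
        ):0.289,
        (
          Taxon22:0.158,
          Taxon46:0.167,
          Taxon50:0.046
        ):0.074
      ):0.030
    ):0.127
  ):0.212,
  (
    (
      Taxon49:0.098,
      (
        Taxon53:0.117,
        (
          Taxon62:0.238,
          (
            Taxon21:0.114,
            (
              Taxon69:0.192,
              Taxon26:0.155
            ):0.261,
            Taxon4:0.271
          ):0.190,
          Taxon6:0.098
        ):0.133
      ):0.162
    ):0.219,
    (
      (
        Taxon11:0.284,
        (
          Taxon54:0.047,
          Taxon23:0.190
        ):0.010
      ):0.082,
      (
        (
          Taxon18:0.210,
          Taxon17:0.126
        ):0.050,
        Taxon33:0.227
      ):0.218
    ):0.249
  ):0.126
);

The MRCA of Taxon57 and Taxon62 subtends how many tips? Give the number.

The MRCA of Taxon57 and Taxon62 is the root, so the clade is the entire tree.
That clade contains 23 terminal taxa: Taxon11, Taxon12, Taxon17, Taxon18, Taxon21, Taxon22, Taxon23, Taxon26, Taxon33, Taxon36, Taxon4, Taxon46, Taxon49, Taxon50, Taxon53, Taxon54, Taxon56, Taxon57, Taxon6, Taxon60, Taxon61, Taxon62, Taxon69.

23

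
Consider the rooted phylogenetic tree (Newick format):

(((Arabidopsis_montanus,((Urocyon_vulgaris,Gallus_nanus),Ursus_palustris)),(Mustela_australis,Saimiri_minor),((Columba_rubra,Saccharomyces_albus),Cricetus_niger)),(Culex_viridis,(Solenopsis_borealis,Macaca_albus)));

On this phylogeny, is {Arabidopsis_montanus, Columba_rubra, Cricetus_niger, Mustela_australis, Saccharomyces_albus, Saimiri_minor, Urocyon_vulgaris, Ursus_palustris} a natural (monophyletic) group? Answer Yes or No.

No

The MRCA of the listed taxa subtends ((Arabidopsis_montanus,((Urocyon_vulgaris,Gallus_nanus),Ursus_palustris)),(Mustela_australis,Saimiri_minor),((Columba_rubra,Saccharomyces_albus),Cricetus_niger)).
That clade also contains Gallus_nanus, which is not in the proposed group, so the group is not monophyletic.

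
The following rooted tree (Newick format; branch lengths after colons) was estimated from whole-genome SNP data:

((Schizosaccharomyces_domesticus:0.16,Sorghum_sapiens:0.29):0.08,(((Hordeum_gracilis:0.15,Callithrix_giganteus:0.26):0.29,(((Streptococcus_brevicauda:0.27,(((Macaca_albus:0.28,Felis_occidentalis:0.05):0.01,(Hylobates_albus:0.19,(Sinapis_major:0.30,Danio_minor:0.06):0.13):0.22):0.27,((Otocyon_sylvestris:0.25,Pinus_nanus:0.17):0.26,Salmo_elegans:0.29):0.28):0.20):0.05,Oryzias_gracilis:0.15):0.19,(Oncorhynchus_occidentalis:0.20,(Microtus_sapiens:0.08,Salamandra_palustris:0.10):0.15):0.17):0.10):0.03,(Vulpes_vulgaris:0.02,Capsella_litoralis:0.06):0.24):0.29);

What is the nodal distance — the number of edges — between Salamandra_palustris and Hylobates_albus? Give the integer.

9

The MRCA of Salamandra_palustris and Hylobates_albus is the node subtending (((Streptococcus_brevicauda,(((Macaca_albus,Felis_occidentalis),(Hylobates_albus,(Sinapis_major,Danio_minor))),((Otocyon_sylvestris,Pinus_nanus),Salmo_elegans))),Oryzias_gracilis),(Oncorhynchus_occidentalis,(Microtus_sapiens,Salamandra_palustris))).
From Salamandra_palustris up to that node: 3 branches. From Hylobates_albus up to the same node: 6 branches. Total: 3 + 6 = 9.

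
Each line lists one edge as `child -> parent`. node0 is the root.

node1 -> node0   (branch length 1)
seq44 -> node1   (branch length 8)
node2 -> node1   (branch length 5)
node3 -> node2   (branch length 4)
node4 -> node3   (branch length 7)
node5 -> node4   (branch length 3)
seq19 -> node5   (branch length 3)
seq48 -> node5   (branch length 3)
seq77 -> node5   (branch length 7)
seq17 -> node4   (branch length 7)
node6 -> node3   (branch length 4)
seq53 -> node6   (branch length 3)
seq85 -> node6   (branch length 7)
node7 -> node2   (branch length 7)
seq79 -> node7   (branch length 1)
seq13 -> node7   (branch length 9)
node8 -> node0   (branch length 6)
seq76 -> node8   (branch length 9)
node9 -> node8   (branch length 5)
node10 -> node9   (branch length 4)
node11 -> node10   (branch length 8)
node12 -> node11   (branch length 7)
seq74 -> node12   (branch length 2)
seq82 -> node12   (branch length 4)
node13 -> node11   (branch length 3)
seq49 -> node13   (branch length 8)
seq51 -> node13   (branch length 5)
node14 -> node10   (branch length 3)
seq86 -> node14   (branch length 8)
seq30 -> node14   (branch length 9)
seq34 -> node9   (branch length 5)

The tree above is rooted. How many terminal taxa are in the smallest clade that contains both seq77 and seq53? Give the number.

6

The MRCA of seq77 and seq53 is the node subtending (((seq19,seq48,seq77),seq17),(seq53,seq85)).
That clade contains 6 terminal taxa: seq17, seq19, seq48, seq53, seq77, seq85.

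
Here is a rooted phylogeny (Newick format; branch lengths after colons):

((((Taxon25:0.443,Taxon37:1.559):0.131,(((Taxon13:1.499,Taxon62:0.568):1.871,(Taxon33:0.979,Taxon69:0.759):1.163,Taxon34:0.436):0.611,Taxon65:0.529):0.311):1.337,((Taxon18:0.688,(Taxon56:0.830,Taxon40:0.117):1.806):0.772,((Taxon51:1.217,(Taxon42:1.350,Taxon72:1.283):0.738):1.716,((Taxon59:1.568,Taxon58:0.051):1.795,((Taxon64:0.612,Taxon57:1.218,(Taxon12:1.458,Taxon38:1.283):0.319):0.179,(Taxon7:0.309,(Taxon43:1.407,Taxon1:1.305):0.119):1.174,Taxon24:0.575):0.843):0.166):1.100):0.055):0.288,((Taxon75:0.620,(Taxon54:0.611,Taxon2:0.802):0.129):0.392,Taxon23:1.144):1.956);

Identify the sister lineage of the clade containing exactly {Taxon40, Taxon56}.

Taxon18

The clade containing exactly {Taxon40, Taxon56} attaches to the tree at the node subtending (Taxon18,(Taxon56,Taxon40)).
The other lineage descending from that same node — the sister group — is the single tip Taxon18.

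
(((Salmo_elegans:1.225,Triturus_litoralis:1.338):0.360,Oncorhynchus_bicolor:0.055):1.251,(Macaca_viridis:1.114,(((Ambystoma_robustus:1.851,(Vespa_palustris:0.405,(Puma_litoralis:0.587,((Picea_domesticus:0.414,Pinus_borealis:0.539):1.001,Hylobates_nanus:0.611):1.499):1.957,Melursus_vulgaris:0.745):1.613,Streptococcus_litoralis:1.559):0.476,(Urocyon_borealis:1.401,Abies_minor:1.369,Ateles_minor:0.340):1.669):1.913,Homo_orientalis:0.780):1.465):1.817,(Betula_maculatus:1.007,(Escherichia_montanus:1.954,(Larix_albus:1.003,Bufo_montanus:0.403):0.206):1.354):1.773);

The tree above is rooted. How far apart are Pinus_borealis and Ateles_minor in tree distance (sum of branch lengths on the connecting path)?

9.094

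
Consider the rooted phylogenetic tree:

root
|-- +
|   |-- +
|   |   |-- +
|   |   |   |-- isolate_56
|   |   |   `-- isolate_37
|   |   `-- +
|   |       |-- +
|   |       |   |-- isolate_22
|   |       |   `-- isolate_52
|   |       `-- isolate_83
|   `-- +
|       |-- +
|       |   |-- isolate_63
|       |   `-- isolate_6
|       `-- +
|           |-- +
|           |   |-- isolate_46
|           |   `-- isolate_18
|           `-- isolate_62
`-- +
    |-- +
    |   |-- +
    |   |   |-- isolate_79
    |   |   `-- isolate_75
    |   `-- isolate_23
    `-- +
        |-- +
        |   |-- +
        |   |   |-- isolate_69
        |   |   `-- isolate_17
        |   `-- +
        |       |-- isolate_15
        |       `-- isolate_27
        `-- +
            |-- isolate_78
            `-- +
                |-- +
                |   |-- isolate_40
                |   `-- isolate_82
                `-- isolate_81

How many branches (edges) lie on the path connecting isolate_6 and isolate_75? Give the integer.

The MRCA of isolate_6 and isolate_75 is the root of the tree.
From isolate_6 up to that node: 4 branches. From isolate_75 up to the same node: 4 branches. Total: 4 + 4 = 8.

8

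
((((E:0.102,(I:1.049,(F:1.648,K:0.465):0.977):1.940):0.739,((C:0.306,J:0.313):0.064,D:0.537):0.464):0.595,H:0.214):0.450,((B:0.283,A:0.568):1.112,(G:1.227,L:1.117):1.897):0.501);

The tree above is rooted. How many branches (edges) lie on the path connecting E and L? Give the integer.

The MRCA of E and L is the root of the tree.
From E up to that node: 4 branches. From L up to the same node: 3 branches. Total: 4 + 3 = 7.

7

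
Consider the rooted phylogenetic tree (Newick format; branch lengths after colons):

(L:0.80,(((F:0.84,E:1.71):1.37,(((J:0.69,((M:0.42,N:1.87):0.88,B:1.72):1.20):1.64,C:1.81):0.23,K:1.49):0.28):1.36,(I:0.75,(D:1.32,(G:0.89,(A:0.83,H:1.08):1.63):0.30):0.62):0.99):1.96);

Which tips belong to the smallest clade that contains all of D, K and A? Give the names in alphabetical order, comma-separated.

Tracing D: it sits inside (D,(G,(A,H))).
Tracing K: it sits inside (((J,((M,N),B)),C),K).
Tracing A: it sits inside (A,H).
The smallest clade enclosing all 3 is (((F,E),(((J,((M,N),B)),C),K)),(I,(D,(G,(A,H))))); the answer is its 13 terminal taxa in alphabetical order.

A, B, C, D, E, F, G, H, I, J, K, M, N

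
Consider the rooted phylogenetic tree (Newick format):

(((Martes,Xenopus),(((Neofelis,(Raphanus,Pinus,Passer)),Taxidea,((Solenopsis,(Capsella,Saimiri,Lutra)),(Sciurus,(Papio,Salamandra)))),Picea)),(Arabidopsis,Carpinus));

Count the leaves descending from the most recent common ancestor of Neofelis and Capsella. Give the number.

The MRCA of Neofelis and Capsella is the node subtending ((Neofelis,(Raphanus,Pinus,Passer)),Taxidea,((Solenopsis,(Capsella,Saimiri,Lutra)),(Sciurus,(Papio,Salamandra)))).
That clade contains 12 terminal taxa: Capsella, Lutra, Neofelis, Papio, Passer, Pinus, Raphanus, Saimiri, Salamandra, Sciurus, Solenopsis, Taxidea.

12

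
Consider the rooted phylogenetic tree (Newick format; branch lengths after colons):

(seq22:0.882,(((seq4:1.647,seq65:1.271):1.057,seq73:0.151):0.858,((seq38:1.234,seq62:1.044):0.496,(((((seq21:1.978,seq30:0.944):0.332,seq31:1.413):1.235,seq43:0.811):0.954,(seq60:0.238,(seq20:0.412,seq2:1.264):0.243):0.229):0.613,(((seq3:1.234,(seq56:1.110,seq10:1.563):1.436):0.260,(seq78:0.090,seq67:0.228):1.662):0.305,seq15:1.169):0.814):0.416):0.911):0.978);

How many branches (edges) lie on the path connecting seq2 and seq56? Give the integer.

The MRCA of seq2 and seq56 is the node subtending (((((seq21,seq30),seq31),seq43),(seq60,(seq20,seq2))),(((seq3,(seq56,seq10)),(seq78,seq67)),seq15)).
From seq2 up to that node: 4 branches. From seq56 up to the same node: 5 branches. Total: 4 + 5 = 9.

9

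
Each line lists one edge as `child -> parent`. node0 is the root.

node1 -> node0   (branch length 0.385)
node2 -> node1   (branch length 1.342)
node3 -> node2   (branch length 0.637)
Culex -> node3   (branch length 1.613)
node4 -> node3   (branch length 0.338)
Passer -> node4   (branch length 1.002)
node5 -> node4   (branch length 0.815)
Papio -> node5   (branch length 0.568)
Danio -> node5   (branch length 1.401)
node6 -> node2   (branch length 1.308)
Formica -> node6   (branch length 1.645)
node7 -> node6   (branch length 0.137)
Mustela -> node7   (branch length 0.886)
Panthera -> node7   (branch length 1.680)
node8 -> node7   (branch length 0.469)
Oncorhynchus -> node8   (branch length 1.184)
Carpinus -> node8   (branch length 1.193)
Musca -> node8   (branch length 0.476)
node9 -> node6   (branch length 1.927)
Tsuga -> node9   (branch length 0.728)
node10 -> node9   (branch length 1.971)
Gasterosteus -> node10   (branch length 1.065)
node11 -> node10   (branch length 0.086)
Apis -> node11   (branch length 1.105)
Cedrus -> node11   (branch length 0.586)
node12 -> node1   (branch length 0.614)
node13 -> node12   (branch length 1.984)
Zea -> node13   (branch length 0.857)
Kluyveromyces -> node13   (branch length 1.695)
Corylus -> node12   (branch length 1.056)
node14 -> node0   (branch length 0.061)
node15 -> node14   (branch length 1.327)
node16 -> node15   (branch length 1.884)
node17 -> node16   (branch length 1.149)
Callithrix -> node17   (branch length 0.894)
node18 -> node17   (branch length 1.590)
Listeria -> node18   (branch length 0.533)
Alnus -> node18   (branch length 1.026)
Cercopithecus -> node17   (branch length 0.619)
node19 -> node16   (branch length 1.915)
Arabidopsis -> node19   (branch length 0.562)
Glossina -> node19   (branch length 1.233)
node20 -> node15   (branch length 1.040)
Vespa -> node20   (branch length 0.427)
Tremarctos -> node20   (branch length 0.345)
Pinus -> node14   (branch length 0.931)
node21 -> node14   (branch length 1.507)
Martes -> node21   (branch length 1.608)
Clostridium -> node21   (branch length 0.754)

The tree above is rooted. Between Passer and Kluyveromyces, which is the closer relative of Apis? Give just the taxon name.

Passer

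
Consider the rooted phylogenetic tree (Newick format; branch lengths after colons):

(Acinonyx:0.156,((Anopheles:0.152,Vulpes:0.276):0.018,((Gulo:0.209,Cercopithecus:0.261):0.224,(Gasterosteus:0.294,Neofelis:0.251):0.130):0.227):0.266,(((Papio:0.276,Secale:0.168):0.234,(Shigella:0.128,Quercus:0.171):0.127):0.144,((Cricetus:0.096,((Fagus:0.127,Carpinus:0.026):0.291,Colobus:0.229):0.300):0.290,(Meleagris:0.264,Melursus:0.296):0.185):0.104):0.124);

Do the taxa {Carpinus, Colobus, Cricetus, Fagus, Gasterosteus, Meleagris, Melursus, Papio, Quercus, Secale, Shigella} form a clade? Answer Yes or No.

The MRCA of the listed taxa is the root, so the smallest clade containing them is the whole tree.
That clade also contains Acinonyx, Anopheles, Cercopithecus, Gulo, Neofelis, Vulpes, which are not in the proposed group, so the group is not monophyletic.

No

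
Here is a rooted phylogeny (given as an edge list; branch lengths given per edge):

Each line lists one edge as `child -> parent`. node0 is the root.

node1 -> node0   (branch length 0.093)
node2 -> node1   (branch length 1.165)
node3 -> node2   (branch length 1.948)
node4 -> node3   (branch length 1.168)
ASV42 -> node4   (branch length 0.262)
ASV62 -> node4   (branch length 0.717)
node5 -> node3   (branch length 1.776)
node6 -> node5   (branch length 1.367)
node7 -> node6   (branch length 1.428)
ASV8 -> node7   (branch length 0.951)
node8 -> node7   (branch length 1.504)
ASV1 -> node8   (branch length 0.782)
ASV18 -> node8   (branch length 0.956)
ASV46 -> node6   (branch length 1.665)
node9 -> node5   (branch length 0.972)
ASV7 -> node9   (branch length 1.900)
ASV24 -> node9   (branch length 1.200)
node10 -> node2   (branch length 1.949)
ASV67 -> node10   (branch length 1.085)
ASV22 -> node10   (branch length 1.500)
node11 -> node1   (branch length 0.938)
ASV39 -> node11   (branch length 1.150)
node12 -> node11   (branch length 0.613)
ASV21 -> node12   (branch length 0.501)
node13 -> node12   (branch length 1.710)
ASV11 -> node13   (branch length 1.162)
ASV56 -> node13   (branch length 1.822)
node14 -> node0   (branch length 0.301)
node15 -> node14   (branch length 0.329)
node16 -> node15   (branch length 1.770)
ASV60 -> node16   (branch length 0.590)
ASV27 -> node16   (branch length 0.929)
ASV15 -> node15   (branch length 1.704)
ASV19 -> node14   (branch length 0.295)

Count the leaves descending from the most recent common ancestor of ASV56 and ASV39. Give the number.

The MRCA of ASV56 and ASV39 is the node subtending (ASV39,(ASV21,(ASV11,ASV56))).
That clade contains 4 terminal taxa: ASV11, ASV21, ASV39, ASV56.

4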